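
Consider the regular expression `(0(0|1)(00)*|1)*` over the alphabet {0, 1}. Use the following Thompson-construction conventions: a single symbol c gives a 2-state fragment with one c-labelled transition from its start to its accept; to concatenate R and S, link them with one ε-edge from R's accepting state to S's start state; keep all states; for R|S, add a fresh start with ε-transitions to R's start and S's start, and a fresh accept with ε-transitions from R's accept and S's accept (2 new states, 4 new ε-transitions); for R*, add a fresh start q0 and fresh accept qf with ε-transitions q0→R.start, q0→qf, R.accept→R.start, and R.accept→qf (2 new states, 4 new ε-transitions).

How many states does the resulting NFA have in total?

20

Bottom-up over the parse tree:
Each of the 6 symbol leaves contributes a 2-state fragment.
  0|1 → 6 states
  00 → 4 states
  (00)* → 6 states
  0(0|1)(00)* → 14 states
  0(0|1)(00)*|1 → 18 states
  (0(0|1)(00)*|1)* → 20 states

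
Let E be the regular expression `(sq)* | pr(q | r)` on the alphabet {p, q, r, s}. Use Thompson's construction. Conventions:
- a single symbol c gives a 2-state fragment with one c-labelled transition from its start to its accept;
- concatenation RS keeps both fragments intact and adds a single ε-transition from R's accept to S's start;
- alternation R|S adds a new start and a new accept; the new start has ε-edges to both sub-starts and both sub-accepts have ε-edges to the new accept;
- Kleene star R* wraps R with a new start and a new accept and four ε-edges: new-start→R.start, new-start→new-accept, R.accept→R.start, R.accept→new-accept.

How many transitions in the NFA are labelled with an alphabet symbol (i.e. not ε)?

6

Recursing over subexpressions:
Each of the 6 symbol leaves contributes exactly 1 symbol transition.
  sq = 2 symbol transitions
  (sq)* = 2 symbol transitions
  q | r = 2 symbol transitions
  pr(q | r) = 4 symbol transitions
  (sq)* | pr(q | r) = 6 symbol transitions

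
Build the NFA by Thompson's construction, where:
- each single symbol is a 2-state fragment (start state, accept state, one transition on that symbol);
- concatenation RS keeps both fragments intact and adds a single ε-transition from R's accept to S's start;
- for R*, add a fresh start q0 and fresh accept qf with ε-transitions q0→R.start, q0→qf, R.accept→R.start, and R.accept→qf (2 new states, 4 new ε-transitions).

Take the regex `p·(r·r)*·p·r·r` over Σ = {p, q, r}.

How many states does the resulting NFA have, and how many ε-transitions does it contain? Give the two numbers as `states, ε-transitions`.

By structural recursion:
Each of the 6 symbol leaves contributes 2 states and 0 ε-transitions.
  r·r → 4 states, 1 ε-transition
  (r·r)* → 6 states, 5 ε-transitions
  p·(r·r)*·p·r·r → 14 states, 9 ε-transitions

14, 9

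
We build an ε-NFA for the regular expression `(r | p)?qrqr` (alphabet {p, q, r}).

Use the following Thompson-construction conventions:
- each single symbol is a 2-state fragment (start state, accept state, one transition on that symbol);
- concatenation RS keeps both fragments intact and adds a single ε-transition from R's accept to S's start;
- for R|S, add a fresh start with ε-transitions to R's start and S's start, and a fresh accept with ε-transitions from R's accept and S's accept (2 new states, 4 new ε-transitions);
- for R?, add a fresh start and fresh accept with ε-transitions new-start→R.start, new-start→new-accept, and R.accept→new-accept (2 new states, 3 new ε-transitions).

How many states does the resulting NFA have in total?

Building bottom-up:
Each of the 6 symbol leaves contributes a 2-state fragment.
  r | p — 6 states
  (r | p)? — 8 states
  (r | p)?qrqr — 16 states

16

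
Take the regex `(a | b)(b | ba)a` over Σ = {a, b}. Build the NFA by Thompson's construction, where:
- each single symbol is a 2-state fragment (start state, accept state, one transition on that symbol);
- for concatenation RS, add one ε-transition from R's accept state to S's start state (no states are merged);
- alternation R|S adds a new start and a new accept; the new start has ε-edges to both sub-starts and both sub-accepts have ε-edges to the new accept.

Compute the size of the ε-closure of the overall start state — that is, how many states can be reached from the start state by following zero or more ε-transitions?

3

Compute the ε-closure size of each fragment's start state recursively; a symbol fragment's start has no outgoing ε-edge, so its closure is just itself (size 1).
  a | b → new start ε-reaches every alternative's start; none of them accept ε, so the new accept is not reached: |ε-closure| = 1 + 1 + 1 = 3
  ba → same as the first factor's closure: |ε-closure| = 1
  b | ba → |ε-closure| = 1 + 1 + 1 = 3 (the new accept is not ε-reachable since no branch accepts ε)
  (a | b)(b | ba)a → same as the first factor's closure: |ε-closure| = 3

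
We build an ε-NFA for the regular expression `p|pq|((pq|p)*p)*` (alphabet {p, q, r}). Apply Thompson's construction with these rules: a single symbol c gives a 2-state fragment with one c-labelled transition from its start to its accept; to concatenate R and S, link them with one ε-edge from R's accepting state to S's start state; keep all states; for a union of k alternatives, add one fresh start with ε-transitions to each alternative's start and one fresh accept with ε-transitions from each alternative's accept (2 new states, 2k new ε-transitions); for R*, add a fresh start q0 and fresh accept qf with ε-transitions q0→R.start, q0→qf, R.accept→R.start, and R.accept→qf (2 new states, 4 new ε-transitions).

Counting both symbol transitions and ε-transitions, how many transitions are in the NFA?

28

Per subexpression:
Each of the 7 symbol leaves contributes 1 transition (1 symbol, 0 ε).
  pq — 3 transitions (2 symbol, 1 ε)
  pq — 3 transitions (2 symbol, 1 ε)
  pq|p — 8 transitions (3 symbol, 5 ε)
  (pq|p)* — 12 transitions (3 symbol, 9 ε)
  (pq|p)*p — 14 transitions (4 symbol, 10 ε)
  ((pq|p)*p)* — 18 transitions (4 symbol, 14 ε)
  p|pq|((pq|p)*p)* — 28 transitions (7 symbol, 21 ε)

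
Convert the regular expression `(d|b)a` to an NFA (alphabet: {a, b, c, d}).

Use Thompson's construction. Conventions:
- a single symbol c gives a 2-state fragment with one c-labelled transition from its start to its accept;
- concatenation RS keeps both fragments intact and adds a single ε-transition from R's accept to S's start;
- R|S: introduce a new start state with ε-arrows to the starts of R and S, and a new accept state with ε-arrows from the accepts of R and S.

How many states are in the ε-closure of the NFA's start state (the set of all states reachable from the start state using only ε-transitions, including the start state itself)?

3

Let C(F) = |ε-closure(F.start)| within fragment F, and note whether F accepts ε. Symbol fragments have C = 1 and do not accept ε. Then:
  d|b → |ε-closure| = 1 + 1 + 1 = 3 (the new accept is not ε-reachable since no branch accepts ε)
  (d|b)a → same as the first factor's closure: |ε-closure| = 3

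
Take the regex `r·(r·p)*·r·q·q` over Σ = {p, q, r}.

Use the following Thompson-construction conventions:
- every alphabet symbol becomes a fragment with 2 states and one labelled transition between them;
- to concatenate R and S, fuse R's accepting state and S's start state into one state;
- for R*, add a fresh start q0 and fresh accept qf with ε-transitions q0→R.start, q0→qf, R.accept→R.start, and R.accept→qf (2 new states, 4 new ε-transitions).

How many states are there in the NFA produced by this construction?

Bottom-up over the parse tree:
Each of the 6 symbol leaves contributes a 2-state fragment.
  r·p — 3 states
  (r·p)* — 5 states
  r·(r·p)*·r·q·q — 9 states

9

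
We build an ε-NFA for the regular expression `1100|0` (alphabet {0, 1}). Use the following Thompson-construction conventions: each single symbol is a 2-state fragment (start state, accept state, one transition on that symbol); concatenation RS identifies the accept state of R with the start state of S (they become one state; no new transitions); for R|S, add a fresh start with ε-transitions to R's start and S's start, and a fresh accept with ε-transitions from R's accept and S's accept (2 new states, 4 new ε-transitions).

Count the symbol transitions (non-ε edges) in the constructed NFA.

5

Bottom-up over the parse tree:
Each of the 5 symbol leaves contributes exactly 1 symbol transition.
  1100 → 4 symbol transitions
  1100|0 → 5 symbol transitions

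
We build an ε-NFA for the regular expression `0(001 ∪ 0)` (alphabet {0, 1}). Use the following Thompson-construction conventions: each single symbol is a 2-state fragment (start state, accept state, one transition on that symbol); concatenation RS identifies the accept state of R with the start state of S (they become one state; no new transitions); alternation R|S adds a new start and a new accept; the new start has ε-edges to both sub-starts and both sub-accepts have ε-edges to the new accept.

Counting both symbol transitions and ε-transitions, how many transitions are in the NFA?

9

Building bottom-up:
Each of the 5 symbol leaves contributes 1 transition (1 symbol, 0 ε).
  001 : 3 transitions (3 symbol, 0 ε)
  001 ∪ 0 : 8 transitions (4 symbol, 4 ε)
  0(001 ∪ 0) : 9 transitions (5 symbol, 4 ε)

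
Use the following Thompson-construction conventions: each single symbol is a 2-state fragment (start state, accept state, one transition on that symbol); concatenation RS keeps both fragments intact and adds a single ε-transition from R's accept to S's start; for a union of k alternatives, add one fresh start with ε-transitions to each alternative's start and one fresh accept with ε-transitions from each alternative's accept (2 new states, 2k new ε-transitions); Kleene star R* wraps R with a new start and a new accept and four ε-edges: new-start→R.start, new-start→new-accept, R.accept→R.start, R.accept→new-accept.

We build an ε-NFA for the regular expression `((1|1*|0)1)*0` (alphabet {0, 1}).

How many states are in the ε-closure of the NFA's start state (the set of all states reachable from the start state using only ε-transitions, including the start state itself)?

Let C(F) = |ε-closure(F.start)| within fragment F, and note whether F accepts ε. Symbol fragments have C = 1 and do not accept ε. Then:
  1* : the star's fresh start ε-reaches both the body's start and the fresh accept: |closure| = 2 + 1 = 3
  1|1*|0 : |closure| = 1 (new start) + (1 + 3 + 1) + 1 (new accept, since some branch ε-reaches its own accept) = 7
  (1|1*|0)1 : the left operand accepts ε, so the closure extends into the next operand (via the concat ε-link); |closure| = 7 + 1 = 8
  ((1|1*|0)1)* : new start has ε-edges to the inner start and to the new accept, so |closure| = 2 + 8 = 10
  ((1|1*|0)1)*0 : |closure| = 10 + 1 = 11 (closure spills across the concat boundary because the left factor accepts ε)

11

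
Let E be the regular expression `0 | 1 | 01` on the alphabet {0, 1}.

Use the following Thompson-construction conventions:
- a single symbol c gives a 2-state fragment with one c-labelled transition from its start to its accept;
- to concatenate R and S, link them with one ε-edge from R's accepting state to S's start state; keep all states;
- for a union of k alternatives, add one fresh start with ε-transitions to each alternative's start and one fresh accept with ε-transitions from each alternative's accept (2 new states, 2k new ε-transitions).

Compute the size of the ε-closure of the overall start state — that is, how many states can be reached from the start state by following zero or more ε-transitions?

Work bottom-up. For each fragment F, track |ε-closure(F.start)| and whether F's accept lies in that closure (i.e. whether F accepts ε). A single-symbol fragment has closure size 1 and does not accept ε.
  01 — C equals the left operand's closure size = 1 (its accept is not ε-reachable, so the closure stops there)
  0 | 1 | 01 — C = 1 + 1 + 1 + 1 = 4 (the new accept is not ε-reachable since no branch accepts ε)

4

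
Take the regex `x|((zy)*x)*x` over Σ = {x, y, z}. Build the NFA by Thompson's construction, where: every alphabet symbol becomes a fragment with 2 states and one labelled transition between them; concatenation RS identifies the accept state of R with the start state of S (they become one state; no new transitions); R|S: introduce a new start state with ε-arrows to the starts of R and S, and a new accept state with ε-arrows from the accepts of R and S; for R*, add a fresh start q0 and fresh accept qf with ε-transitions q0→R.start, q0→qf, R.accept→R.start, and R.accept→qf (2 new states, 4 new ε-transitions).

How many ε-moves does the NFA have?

Bottom-up over the parse tree:
Each of the 5 symbol leaves contributes 0 ε-transitions.
  zy : 0 ε-transitions
  (zy)* : 4 ε-transitions
  (zy)*x : 4 ε-transitions
  ((zy)*x)* : 8 ε-transitions
  ((zy)*x)*x : 8 ε-transitions
  x|((zy)*x)*x : 12 ε-transitions

12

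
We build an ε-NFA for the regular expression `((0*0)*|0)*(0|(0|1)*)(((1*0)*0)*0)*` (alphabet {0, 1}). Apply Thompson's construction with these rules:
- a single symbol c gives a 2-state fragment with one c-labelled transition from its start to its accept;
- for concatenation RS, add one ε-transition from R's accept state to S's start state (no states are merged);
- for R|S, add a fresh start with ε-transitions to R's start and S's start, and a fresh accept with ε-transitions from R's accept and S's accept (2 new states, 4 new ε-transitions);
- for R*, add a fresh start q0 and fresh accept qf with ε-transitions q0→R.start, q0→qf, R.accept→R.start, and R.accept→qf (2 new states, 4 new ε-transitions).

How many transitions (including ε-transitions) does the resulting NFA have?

Bottom-up over the parse tree:
Each of the 10 symbol leaves contributes 1 transition (1 symbol, 0 ε).
  0* → 5 transitions (1 symbol, 4 ε)
  0*0 → 7 transitions (2 symbol, 5 ε)
  (0*0)* → 11 transitions (2 symbol, 9 ε)
  (0*0)*|0 → 16 transitions (3 symbol, 13 ε)
  ((0*0)*|0)* → 20 transitions (3 symbol, 17 ε)
  0|1 → 6 transitions (2 symbol, 4 ε)
  (0|1)* → 10 transitions (2 symbol, 8 ε)
  0|(0|1)* → 15 transitions (3 symbol, 12 ε)
  1* → 5 transitions (1 symbol, 4 ε)
  1*0 → 7 transitions (2 symbol, 5 ε)
  (1*0)* → 11 transitions (2 symbol, 9 ε)
  (1*0)*0 → 13 transitions (3 symbol, 10 ε)
  ((1*0)*0)* → 17 transitions (3 symbol, 14 ε)
  ((1*0)*0)*0 → 19 transitions (4 symbol, 15 ε)
  (((1*0)*0)*0)* → 23 transitions (4 symbol, 19 ε)
  ((0*0)*|0)*(0|(0|1)*)(((1*0)*0)*0)* → 60 transitions (10 symbol, 50 ε)

60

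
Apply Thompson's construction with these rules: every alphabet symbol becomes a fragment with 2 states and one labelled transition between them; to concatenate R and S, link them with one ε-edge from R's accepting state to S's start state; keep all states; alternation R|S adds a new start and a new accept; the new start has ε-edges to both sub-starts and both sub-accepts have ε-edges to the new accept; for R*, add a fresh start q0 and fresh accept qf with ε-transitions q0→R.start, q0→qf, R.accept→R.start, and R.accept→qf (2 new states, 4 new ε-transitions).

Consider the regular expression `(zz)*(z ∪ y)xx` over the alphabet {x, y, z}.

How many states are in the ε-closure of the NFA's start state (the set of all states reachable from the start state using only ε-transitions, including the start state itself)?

Work bottom-up. For each fragment F, track |ε-closure(F.start)| and whether F's accept lies in that closure (i.e. whether F accepts ε). A single-symbol fragment has closure size 1 and does not accept ε.
  zz — same as the first factor's closure: |ε-closure| = 1
  (zz)* — |ε-closure| = 1 (new start) + 1 (body) + 1 (new accept) = 3
  z ∪ y — new start ε-reaches every alternative's start; none of them accept ε, so the new accept is not reached: |ε-closure| = 1 + 1 + 1 = 3
  (zz)*(z ∪ y)xx — |ε-closure| = 3 + 3 = 6 (closure spills across the concat boundary because the left factor accepts ε)

6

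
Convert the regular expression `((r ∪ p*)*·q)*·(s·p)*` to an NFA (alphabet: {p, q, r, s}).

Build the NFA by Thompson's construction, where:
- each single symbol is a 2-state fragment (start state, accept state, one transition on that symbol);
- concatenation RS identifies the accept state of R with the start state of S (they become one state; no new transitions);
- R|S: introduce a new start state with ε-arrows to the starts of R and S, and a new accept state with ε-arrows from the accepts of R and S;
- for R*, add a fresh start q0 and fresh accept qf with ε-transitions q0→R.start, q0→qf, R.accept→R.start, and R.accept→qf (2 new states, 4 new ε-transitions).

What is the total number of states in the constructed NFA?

Recursing over subexpressions:
Each of the 5 symbol leaves contributes a 2-state fragment.
  p* = 4 states
  r ∪ p* = 8 states
  (r ∪ p*)* = 10 states
  (r ∪ p*)*·q = 11 states
  ((r ∪ p*)*·q)* = 13 states
  s·p = 3 states
  (s·p)* = 5 states
  ((r ∪ p*)*·q)*·(s·p)* = 17 states

17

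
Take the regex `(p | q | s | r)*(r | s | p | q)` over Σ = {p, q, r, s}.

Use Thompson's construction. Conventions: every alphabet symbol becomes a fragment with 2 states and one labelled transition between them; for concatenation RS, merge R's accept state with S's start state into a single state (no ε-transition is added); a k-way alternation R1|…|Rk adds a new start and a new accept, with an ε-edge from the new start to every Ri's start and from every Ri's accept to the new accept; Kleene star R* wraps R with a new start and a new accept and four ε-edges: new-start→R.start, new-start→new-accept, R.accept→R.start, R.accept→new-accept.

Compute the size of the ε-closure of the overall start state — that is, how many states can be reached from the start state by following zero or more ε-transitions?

Compute the ε-closure size of each fragment's start state recursively; a symbol fragment's start has no outgoing ε-edge, so its closure is just itself (size 1).
  p | q | s | r — new start ε-reaches every alternative's start; none of them accept ε, so the new accept is not reached: C = 1 + 1 + 1 + 1 + 1 = 5
  (p | q | s | r)* — the star's fresh start ε-reaches both the body's start and the fresh accept: C = 2 + 5 = 7
  r | s | p | q — new start ε-reaches every alternative's start; none of them accept ε, so the new accept is not reached: C = 1 + 1 + 1 + 1 + 1 = 5
  (p | q | s | r)*(r | s | p | q) — the left operand accepts ε, so the closure extends into the next operand (the shared merged state is already counted); C = 7 + (5−1) = 11

11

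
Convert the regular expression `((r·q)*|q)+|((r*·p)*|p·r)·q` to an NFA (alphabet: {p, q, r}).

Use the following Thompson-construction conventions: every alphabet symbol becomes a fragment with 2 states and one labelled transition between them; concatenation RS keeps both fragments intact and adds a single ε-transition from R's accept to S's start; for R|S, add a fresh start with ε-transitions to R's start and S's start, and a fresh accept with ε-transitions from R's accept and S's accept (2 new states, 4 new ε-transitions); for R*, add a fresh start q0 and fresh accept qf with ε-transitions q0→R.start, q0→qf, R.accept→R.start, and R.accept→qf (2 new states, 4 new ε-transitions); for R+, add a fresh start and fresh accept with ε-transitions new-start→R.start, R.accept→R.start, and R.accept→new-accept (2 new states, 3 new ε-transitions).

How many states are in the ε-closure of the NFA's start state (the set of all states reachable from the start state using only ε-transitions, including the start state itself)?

Compute the ε-closure size of each fragment's start state recursively; a symbol fragment's start has no outgoing ε-edge, so its closure is just itself (size 1).
  r·q — same as the first factor's closure: |closure| = 1
  (r·q)* — the star's fresh start ε-reaches both the body's start and the fresh accept: |closure| = 2 + 1 = 3
  (r·q)*|q — new start ε-reaches every alternative's start; at least one alternative accepts ε, so the union's new accept is reached too: |closure| = 1 + 3 + 1 + 1 = 6
  ((r·q)*|q)+ — |closure| = 1 + 6 + 1 (new accept, reached because the body accepts ε) = 8
  r* — the star's fresh start ε-reaches both the body's start and the fresh accept: |closure| = 2 + 1 = 3
  r*·p — |closure| = 3 + 1 = 4 (closure spills across the concat boundary because the left factor accepts ε)
  (r*·p)* — new start has ε-edges to the inner start and to the new accept, so |closure| = 2 + 4 = 6
  p·r — same as the first factor's closure: |closure| = 1
  (r*·p)*|p·r — |closure| = 1 (new start) + (6 + 1) + 1 (new accept, since some branch ε-reaches its own accept) = 9
  ((r*·p)*|p·r)·q — the left operand accepts ε, so the closure extends into the next operand (via the concat ε-link); |closure| = 9 + 1 = 10
  ((r·q)*|q)+|((r*·p)*|p·r)·q — |closure| = 1 (new start) + (8 + 10) + 1 (new accept, since some branch ε-reaches its own accept) = 20

20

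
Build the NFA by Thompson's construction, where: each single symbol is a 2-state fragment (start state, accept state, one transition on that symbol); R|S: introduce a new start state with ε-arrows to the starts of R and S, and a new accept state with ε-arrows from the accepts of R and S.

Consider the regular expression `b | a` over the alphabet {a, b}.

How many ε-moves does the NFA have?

4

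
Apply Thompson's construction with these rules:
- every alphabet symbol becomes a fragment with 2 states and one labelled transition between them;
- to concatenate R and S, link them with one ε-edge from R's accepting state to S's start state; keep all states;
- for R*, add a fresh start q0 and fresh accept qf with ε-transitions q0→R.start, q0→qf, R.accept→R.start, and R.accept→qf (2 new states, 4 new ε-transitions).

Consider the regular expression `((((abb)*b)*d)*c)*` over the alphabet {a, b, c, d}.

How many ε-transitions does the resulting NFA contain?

21

Per subexpression:
Each of the 6 symbol leaves contributes 0 ε-transitions.
  abb — 2 ε-transitions
  (abb)* — 6 ε-transitions
  (abb)*b — 7 ε-transitions
  ((abb)*b)* — 11 ε-transitions
  ((abb)*b)*d — 12 ε-transitions
  (((abb)*b)*d)* — 16 ε-transitions
  (((abb)*b)*d)*c — 17 ε-transitions
  ((((abb)*b)*d)*c)* — 21 ε-transitions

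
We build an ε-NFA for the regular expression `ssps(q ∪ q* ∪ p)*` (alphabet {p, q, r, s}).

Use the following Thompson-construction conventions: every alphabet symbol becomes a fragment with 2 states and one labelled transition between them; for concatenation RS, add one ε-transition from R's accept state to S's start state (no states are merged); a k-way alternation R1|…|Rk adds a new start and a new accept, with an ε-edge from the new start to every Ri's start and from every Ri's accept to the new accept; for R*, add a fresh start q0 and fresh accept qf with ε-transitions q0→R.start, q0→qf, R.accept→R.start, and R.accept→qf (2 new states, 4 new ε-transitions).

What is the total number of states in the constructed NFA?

20

Recursing over subexpressions:
Each of the 7 symbol leaves contributes a 2-state fragment.
  q* : 4 states
  q ∪ q* ∪ p : 10 states
  (q ∪ q* ∪ p)* : 12 states
  ssps(q ∪ q* ∪ p)* : 20 states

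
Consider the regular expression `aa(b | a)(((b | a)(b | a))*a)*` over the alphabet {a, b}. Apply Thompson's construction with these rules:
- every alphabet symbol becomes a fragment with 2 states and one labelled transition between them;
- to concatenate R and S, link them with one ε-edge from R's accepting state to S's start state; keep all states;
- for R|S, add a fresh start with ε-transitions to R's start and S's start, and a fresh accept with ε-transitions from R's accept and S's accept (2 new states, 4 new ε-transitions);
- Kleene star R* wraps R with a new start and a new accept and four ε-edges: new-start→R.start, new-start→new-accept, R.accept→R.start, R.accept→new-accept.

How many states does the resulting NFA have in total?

28

By structural recursion:
Each of the 9 symbol leaves contributes a 2-state fragment.
  b | a → 6 states
  b | a → 6 states
  b | a → 6 states
  (b | a)(b | a) → 12 states
  ((b | a)(b | a))* → 14 states
  ((b | a)(b | a))*a → 16 states
  (((b | a)(b | a))*a)* → 18 states
  aa(b | a)(((b | a)(b | a))*a)* → 28 states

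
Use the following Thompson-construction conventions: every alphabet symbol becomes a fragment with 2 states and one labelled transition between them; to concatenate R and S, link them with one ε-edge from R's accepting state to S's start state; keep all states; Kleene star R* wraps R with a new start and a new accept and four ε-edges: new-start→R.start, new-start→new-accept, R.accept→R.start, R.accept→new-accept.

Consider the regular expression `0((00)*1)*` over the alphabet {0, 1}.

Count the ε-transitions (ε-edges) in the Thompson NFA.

11

Building bottom-up:
Each of the 4 symbol leaves contributes 0 ε-transitions.
  00 → 1 ε-transition
  (00)* → 5 ε-transitions
  (00)*1 → 6 ε-transitions
  ((00)*1)* → 10 ε-transitions
  0((00)*1)* → 11 ε-transitions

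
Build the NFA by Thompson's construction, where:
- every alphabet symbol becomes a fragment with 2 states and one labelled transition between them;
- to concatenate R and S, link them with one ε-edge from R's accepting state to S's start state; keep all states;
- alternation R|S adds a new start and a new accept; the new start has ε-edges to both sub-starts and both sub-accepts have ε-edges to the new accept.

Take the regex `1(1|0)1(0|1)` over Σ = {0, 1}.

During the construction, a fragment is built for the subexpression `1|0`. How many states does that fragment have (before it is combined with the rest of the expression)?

6

Fragment for `1|0`:
Each of the 2 symbol leaves contributes a 2-state fragment.
  1|0 — 6 states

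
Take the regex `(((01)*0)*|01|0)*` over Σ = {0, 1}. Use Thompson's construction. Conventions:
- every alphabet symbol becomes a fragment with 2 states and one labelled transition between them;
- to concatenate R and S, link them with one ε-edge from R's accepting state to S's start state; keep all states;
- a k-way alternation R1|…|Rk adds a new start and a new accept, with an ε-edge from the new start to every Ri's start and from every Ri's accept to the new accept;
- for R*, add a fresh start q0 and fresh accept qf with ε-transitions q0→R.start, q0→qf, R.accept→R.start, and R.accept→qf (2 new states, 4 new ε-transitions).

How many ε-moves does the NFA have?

21

By structural recursion:
Each of the 6 symbol leaves contributes 0 ε-transitions.
  01 — 1 ε-transition
  (01)* — 5 ε-transitions
  (01)*0 — 6 ε-transitions
  ((01)*0)* — 10 ε-transitions
  01 — 1 ε-transition
  ((01)*0)*|01|0 — 17 ε-transitions
  (((01)*0)*|01|0)* — 21 ε-transitions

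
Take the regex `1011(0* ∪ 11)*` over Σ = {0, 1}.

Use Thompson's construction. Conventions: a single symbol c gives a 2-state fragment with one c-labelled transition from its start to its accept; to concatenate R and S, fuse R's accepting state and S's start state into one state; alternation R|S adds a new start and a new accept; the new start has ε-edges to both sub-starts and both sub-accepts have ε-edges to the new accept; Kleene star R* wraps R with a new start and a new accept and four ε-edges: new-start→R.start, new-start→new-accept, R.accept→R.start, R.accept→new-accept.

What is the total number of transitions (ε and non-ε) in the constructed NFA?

Building bottom-up:
Each of the 7 symbol leaves contributes 1 transition (1 symbol, 0 ε).
  0* : 5 transitions (1 symbol, 4 ε)
  11 : 2 transitions (2 symbol, 0 ε)
  0* ∪ 11 : 11 transitions (3 symbol, 8 ε)
  (0* ∪ 11)* : 15 transitions (3 symbol, 12 ε)
  1011(0* ∪ 11)* : 19 transitions (7 symbol, 12 ε)

19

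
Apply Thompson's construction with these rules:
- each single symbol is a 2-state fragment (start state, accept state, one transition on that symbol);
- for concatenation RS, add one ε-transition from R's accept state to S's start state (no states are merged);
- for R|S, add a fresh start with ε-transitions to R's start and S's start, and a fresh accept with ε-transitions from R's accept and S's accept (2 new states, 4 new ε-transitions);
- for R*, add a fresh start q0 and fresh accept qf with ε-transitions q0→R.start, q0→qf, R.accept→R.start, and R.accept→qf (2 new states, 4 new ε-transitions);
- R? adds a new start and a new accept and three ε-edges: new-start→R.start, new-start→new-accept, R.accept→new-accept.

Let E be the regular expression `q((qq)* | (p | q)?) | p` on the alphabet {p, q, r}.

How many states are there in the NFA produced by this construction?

Per subexpression:
Each of the 6 symbol leaves contributes a 2-state fragment.
  qq : 4 states
  (qq)* : 6 states
  p | q : 6 states
  (p | q)? : 8 states
  (qq)* | (p | q)? : 16 states
  q((qq)* | (p | q)?) : 18 states
  q((qq)* | (p | q)?) | p : 22 states

22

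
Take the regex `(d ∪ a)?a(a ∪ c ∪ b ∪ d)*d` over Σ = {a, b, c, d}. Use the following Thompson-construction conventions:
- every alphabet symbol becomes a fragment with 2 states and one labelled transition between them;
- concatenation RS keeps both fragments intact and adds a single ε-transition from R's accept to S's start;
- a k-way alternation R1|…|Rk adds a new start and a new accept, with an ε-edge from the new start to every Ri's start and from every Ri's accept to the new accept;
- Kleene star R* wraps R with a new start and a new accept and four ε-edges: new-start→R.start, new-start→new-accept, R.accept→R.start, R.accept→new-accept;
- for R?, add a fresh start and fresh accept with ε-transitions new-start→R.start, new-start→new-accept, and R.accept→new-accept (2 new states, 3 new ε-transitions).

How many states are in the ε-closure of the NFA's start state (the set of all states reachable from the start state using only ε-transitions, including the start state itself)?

Work bottom-up. For each fragment F, track |ε-closure(F.start)| and whether F's accept lies in that closure (i.e. whether F accepts ε). A single-symbol fragment has closure size 1 and does not accept ε.
  d ∪ a : new start ε-reaches every alternative's start; none of them accept ε, so the new accept is not reached: |closure| = 1 + 1 + 1 = 3
  (d ∪ a)? : new start has ε-edges to the inner start and to the new accept, so |closure| = 2 + 3 = 5
  a ∪ c ∪ b ∪ d : new start ε-reaches every alternative's start; none of them accept ε, so the new accept is not reached: |closure| = 1 + 1 + 1 + 1 + 1 = 5
  (a ∪ c ∪ b ∪ d)* : the star's fresh start ε-reaches both the body's start and the fresh accept: |closure| = 2 + 5 = 7
  (d ∪ a)?a(a ∪ c ∪ b ∪ d)*d : the left operand accepts ε, so the closure extends into the next operand (via the concat ε-link); |closure| = 5 + 1 = 6

6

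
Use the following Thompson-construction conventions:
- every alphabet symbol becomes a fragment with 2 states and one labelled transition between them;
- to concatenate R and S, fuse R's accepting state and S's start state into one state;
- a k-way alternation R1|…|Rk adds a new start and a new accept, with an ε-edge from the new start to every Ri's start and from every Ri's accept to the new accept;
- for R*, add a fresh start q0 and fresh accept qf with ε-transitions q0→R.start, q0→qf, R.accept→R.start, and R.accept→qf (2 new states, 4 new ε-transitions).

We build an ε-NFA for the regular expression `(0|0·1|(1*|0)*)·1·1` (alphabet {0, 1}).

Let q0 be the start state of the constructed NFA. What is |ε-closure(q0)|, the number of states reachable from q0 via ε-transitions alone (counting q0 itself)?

12

Let C(F) = |ε-closure(F.start)| within fragment F, and note whether F accepts ε. Symbol fragments have C = 1 and do not accept ε. Then:
  0·1 — same as the first factor's closure: |ε-closure| = 1
  1* — |ε-closure| = 1 (new start) + 1 (body) + 1 (new accept) = 3
  1*|0 — |ε-closure| = 1 (new start) + (3 + 1) + 1 (new accept, since some branch ε-reaches its own accept) = 6
  (1*|0)* — the star's fresh start ε-reaches both the body's start and the fresh accept: |ε-closure| = 2 + 6 = 8
  0|0·1|(1*|0)* — |ε-closure| = 1 (new start) + (1 + 1 + 8) + 1 (new accept, since some branch ε-reaches its own accept) = 12
  (0|0·1|(1*|0)*)·1·1 — |ε-closure| = 12 + (1−1) = 12 (closure spills across the concat boundary because the left factor accepts ε)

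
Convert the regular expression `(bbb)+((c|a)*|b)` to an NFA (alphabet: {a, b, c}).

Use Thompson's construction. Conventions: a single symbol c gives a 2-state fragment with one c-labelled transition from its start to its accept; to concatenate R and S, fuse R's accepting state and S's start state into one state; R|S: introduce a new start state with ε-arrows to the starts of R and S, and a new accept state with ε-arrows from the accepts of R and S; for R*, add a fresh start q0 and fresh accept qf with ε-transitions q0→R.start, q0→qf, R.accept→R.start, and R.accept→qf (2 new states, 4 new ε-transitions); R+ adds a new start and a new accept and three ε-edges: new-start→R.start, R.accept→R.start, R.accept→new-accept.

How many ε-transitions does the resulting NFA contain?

15

Bottom-up over the parse tree:
Each of the 6 symbol leaves contributes 0 ε-transitions.
  bbb : 0 ε-transitions
  (bbb)+ : 3 ε-transitions
  c|a : 4 ε-transitions
  (c|a)* : 8 ε-transitions
  (c|a)*|b : 12 ε-transitions
  (bbb)+((c|a)*|b) : 15 ε-transitions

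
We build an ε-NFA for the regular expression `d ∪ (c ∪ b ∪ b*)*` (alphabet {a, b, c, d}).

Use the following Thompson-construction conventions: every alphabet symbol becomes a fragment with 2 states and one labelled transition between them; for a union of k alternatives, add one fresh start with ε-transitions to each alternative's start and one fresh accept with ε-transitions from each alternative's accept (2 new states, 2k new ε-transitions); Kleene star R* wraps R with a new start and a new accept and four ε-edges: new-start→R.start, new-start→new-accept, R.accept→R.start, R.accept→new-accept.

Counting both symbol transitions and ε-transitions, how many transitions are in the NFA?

Bottom-up over the parse tree:
Each of the 4 symbol leaves contributes 1 transition (1 symbol, 0 ε).
  b* : 5 transitions (1 symbol, 4 ε)
  c ∪ b ∪ b* : 13 transitions (3 symbol, 10 ε)
  (c ∪ b ∪ b*)* : 17 transitions (3 symbol, 14 ε)
  d ∪ (c ∪ b ∪ b*)* : 22 transitions (4 symbol, 18 ε)

22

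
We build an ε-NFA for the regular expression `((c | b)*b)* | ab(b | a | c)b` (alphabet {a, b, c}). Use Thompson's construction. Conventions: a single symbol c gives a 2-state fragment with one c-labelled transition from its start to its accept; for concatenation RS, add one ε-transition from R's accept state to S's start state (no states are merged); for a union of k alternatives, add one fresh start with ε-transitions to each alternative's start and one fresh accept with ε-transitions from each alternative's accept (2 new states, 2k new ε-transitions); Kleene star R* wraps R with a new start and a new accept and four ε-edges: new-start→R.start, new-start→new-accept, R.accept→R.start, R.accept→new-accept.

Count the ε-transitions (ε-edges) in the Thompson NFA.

Per subexpression:
Each of the 9 symbol leaves contributes 0 ε-transitions.
  c | b = 4 ε-transitions
  (c | b)* = 8 ε-transitions
  (c | b)*b = 9 ε-transitions
  ((c | b)*b)* = 13 ε-transitions
  b | a | c = 6 ε-transitions
  ab(b | a | c)b = 9 ε-transitions
  ((c | b)*b)* | ab(b | a | c)b = 26 ε-transitions

26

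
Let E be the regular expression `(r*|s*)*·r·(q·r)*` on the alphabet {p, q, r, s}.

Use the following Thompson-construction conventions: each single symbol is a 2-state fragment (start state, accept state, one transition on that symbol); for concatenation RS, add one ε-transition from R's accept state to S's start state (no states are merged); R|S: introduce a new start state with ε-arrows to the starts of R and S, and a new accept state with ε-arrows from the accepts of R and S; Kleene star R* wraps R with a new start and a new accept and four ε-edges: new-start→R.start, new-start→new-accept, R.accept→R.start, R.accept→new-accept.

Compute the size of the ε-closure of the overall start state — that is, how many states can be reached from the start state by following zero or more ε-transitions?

Work bottom-up. For each fragment F, track |ε-closure(F.start)| and whether F's accept lies in that closure (i.e. whether F accepts ε). A single-symbol fragment has closure size 1 and does not accept ε.
  r* : the star's fresh start ε-reaches both the body's start and the fresh accept: |closure| = 2 + 1 = 3
  s* : new start has ε-edges to the inner start and to the new accept, so |closure| = 2 + 1 = 3
  r*|s* : |closure| = 1 (new start) + (3 + 3) + 1 (new accept, since some branch ε-reaches its own accept) = 8
  (r*|s*)* : new start has ε-edges to the inner start and to the new accept, so |closure| = 2 + 8 = 10
  q·r : |closure| equals the left operand's closure size = 1 (its accept is not ε-reachable, so the closure stops there)
  (q·r)* : new start has ε-edges to the inner start and to the new accept, so |closure| = 2 + 1 = 3
  (r*|s*)*·r·(q·r)* : the left operand accepts ε, so the closure extends into the next operand (via the concat ε-link); |closure| = 10 + 1 = 11

11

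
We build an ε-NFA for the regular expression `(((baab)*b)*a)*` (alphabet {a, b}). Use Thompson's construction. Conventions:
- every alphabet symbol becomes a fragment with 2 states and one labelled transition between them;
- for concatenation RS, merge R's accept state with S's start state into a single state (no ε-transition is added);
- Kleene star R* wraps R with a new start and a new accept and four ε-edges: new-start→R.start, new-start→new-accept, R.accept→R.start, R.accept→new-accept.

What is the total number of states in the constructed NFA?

13

By structural recursion:
Each of the 6 symbol leaves contributes a 2-state fragment.
  baab — 5 states
  (baab)* — 7 states
  (baab)*b — 8 states
  ((baab)*b)* — 10 states
  ((baab)*b)*a — 11 states
  (((baab)*b)*a)* — 13 states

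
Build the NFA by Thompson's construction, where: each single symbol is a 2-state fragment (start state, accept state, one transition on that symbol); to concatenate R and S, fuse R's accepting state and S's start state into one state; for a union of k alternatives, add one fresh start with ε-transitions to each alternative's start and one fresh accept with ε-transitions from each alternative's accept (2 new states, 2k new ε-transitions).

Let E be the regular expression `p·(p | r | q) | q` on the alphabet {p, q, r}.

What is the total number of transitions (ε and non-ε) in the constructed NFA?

15

Recursing over subexpressions:
Each of the 5 symbol leaves contributes 1 transition (1 symbol, 0 ε).
  p | r | q — 9 transitions (3 symbol, 6 ε)
  p·(p | r | q) — 10 transitions (4 symbol, 6 ε)
  p·(p | r | q) | q — 15 transitions (5 symbol, 10 ε)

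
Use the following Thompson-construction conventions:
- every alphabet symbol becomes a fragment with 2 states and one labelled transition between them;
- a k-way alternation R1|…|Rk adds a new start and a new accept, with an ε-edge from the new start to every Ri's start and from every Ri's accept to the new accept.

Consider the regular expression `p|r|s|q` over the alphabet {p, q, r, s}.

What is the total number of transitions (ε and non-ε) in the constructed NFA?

12

Bottom-up over the parse tree:
Each of the 4 symbol leaves contributes 1 transition (1 symbol, 0 ε).
  p|r|s|q — 12 transitions (4 symbol, 8 ε)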